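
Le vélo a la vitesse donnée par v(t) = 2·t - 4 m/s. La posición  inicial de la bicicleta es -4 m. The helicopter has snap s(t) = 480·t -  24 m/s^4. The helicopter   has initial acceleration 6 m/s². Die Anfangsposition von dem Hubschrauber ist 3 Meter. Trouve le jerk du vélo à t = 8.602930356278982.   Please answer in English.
Starting from velocity v(t) = 2·t - 4, we take 2 derivatives. Differentiating velocity, we get acceleration: a(t) = 2. The derivative of acceleration gives jerk: j(t) = 0. Using j(t) = 0 and substituting t = 8.602930356278982, we find j = 0.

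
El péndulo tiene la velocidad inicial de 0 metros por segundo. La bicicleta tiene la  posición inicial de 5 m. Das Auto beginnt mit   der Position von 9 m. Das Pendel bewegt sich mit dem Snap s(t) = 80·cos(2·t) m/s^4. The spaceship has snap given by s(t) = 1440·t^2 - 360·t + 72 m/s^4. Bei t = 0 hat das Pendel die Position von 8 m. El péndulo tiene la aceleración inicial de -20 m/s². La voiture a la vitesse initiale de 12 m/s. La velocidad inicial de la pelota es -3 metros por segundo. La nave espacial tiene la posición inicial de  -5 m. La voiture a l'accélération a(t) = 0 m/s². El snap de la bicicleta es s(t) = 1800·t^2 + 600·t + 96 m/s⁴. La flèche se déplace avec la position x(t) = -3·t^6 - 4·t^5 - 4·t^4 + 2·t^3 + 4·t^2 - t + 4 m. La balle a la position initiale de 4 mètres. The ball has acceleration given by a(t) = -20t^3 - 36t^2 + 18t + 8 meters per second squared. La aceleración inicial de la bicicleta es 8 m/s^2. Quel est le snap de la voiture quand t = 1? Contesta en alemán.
Um dies zu lösen, müssen wir 2 Ableitungen unserer Gleichung für die Beschleunigung a(t) = 0 nehmen. Die Ableitung von der Beschleunigung ergibt den Ruck: j(t) = 0. Die Ableitung von dem Ruck ergibt den Snap: s(t) = 0. Aus der Gleichung für den Snap s(t) = 0, setzen wir t = 1 ein und erhalten s = 0.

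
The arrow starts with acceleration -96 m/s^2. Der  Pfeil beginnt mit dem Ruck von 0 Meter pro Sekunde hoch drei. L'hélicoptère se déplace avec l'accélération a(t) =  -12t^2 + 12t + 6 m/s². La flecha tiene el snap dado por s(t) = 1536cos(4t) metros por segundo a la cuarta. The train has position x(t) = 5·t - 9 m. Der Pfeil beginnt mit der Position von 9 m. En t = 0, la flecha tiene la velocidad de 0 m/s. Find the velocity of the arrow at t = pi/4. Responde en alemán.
Wir müssen unsere Gleichung für den Snap s(t) = 1536·cos(4·t) 3-mal integrieren. Das Integral von dem Snap ist der Ruck. Mit j(0) = 0 erhalten wir j(t) = 384·sin(4·t). Das Integral von dem Ruck, mit a(0) = -96, ergibt die Beschleunigung: a(t) = -96·cos(4·t). Mit ∫a(t)dt und Anwendung von v(0) = 0, finden wir v(t) = -24·sin(4·t). Mit v(t) = -24·sin(4·t) und Einsetzen von t = pi/4, finden wir v = 0.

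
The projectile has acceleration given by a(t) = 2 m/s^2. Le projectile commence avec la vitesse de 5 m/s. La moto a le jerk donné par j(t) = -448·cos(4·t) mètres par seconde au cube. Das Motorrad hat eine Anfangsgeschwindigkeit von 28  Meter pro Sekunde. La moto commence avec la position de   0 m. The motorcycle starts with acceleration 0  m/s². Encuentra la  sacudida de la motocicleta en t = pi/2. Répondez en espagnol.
Usando j(t) = -448·cos(4·t) y sustituyendo t = pi/2, encontramos j = -448.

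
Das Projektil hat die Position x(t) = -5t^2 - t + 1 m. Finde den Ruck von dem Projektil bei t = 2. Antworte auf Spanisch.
Partiendo de la posición x(t) = -5·t^2 - t + 1, tomamos 3 derivadas. Tomando d/dt de x(t), encontramos v(t) = -10·t - 1. Derivando la velocidad, obtenemos la aceleración: a(t) = -10. Tomando d/dt de a(t), encontramos j(t) = 0. Tenemos la sacudida j(t) = 0. Sustituyendo t = 2: j(2) = 0.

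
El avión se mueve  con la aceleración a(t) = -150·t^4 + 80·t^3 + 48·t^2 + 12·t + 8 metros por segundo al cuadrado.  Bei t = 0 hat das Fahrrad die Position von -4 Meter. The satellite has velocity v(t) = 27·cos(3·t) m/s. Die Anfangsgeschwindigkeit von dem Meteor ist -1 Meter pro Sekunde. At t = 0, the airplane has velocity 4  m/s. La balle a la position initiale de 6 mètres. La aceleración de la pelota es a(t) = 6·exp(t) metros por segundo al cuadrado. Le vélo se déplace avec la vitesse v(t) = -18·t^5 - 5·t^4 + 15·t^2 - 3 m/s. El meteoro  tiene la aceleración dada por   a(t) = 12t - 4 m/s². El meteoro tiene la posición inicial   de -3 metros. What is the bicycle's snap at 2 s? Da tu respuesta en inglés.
To solve this, we need to take 3 derivatives of our velocity equation v(t) = -18·t^5 - 5·t^4 + 15·t^2 - 3. The derivative of velocity gives acceleration: a(t) = -90·t^4 - 20·t^3 + 30·t. Taking d/dt of a(t), we find j(t) = -360·t^3 - 60·t^2 + 30. Taking d/dt of j(t), we find s(t) = -1080·t^2 - 120·t. From the given snap equation s(t) = -1080·t^2 - 120·t, we substitute t = 2 to get s = -4560.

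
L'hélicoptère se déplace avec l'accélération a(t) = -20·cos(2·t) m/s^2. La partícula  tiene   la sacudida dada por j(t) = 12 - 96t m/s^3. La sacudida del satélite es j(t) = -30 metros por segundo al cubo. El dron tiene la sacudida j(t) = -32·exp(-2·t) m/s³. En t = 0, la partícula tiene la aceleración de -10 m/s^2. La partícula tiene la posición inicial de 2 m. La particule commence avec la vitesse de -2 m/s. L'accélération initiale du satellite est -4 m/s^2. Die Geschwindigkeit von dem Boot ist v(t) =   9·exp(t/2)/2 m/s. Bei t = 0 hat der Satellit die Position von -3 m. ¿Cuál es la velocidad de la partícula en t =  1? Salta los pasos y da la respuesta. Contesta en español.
La respuesta es -22.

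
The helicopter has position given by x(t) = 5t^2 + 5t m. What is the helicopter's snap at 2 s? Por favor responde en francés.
Nous devons dériver notre équation de la position x(t) = 5·t^2 + 5·t 4 fois. En prenant d/dt de x(t), nous trouvons v(t) = 10·t + 5. En prenant d/dt de v(t), nous trouvons a(t) = 10. En prenant d/dt de a(t), nous trouvons j(t) = 0. En prenant d/dt de j(t), nous trouvons s(t) = 0. Nous avons le snap s(t) = 0. En substituant t = 2: s(2) = 0.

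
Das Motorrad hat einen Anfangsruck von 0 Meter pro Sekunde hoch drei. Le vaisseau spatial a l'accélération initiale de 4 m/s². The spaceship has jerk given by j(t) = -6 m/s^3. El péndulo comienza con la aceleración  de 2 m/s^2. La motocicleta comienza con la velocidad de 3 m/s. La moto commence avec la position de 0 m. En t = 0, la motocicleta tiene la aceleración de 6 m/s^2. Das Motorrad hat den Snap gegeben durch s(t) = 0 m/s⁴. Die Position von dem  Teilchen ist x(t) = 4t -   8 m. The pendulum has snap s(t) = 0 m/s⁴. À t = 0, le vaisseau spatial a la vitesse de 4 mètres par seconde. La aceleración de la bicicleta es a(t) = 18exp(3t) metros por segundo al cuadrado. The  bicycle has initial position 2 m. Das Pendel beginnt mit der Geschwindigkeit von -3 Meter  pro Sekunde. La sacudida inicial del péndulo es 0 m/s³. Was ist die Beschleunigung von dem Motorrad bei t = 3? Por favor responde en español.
Necesitamos integrar nuestra ecuación del snap s(t) = 0 2 veces. La integral del snap, con j(0) = 0, da la sacudida: j(t) = 0. La integral de la sacudida, con a(0) = 6, da la aceleración: a(t) = 6. Tenemos la aceleración a(t) = 6. Sustituyendo t = 3: a(3) = 6.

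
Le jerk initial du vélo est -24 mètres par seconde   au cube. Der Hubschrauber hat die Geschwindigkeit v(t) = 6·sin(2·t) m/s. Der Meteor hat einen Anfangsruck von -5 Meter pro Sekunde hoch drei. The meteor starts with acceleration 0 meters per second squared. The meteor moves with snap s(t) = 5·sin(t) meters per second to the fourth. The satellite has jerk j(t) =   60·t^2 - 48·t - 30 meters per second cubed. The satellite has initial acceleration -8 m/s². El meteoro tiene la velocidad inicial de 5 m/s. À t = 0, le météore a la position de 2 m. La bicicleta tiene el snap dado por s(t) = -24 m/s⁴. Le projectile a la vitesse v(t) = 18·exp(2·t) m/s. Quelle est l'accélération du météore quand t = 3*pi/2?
En partant du snap s(t) = 5·sin(t), nous prenons 2 intégrales. En prenant ∫s(t)dt et en appliquant j(0) = -5, nous trouvons j(t) = -5·cos(t). La primitive du jerk, avec a(0) = 0, donne l'accélération: a(t) = -5·sin(t). Nous avons l'accélération a(t) = -5·sin(t). En substituant t = 3*pi/2: a(3*pi/2) = 5.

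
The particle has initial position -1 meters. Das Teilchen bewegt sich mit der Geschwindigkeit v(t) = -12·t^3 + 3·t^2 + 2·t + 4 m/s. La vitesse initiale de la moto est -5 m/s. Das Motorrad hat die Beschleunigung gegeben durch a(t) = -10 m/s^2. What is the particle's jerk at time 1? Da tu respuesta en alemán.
Ausgehend von der Geschwindigkeit v(t) = -12·t^3 + 3·t^2 + 2·t + 4, nehmen wir 2 Ableitungen. Mit d/dt von v(t) finden wir a(t) = -36·t^2 + 6·t + 2. Durch Ableiten von der Beschleunigung erhalten wir den Ruck: j(t) = 6 - 72·t. Aus der Gleichung für den Ruck j(t) = 6 - 72·t, setzen wir t = 1 ein und erhalten j = -66.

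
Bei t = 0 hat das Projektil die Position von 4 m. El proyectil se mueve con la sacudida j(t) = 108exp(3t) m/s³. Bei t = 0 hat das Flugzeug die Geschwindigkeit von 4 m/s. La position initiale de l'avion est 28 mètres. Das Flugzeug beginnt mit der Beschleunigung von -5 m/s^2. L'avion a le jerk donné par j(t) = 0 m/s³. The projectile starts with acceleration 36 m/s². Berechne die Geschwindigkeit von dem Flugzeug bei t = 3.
Um dies zu lösen, müssen wir 2 Stammfunktionen unserer Gleichung für den Ruck j(t) = 0 finden. Durch Integration von dem Ruck und Verwendung der Anfangsbedingung a(0) = -5, erhalten wir a(t) = -5. Durch Integration von der Beschleunigung und Verwendung der Anfangsbedingung v(0) = 4, erhalten wir v(t) = 4 - 5·t. Mit v(t) = 4 - 5·t und Einsetzen von t = 3, finden wir v = -11.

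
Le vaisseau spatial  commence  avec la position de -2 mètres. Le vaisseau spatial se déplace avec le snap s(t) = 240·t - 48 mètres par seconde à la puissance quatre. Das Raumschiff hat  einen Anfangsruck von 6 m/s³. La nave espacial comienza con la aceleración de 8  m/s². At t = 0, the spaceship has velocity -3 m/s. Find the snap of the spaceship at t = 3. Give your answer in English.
From the given snap equation s(t) = 240·t - 48, we substitute t = 3 to get s = 672.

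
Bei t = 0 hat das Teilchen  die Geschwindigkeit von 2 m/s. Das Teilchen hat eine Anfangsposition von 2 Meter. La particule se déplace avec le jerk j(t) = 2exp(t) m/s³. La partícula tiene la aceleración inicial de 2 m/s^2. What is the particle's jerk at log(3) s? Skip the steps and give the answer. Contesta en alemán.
Die Antwort ist 6.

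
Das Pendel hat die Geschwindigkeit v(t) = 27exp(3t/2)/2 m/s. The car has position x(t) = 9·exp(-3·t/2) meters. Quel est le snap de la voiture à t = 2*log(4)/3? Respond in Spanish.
Partiendo de la posición x(t) = 9·exp(-3·t/2), tomamos 4 derivadas. Derivando la posición, obtenemos la velocidad: v(t) = -27·exp(-3·t/2)/2. Tomando d/dt de v(t), encontramos a(t) = 81·exp(-3·t/2)/4. Tomando d/dt de a(t), encontramos j(t) = -243·exp(-3·t/2)/8. Derivando la sacudida, obtenemos el snap: s(t) = 729·exp(-3·t/2)/16. De la ecuación del snap s(t) = 729·exp(-3·t/2)/16, sustituimos t = 2*log(4)/3 para obtener s = 729/64.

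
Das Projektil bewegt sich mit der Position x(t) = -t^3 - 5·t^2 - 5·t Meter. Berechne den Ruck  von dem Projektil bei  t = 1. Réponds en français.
Pour résoudre ceci, nous devons prendre 3 dérivées de notre équation de la position x(t) = -t^3 - 5·t^2 - 5·t. La dérivée de la position donne la vitesse: v(t) = -3·t^2 - 10·t - 5. En dérivant la vitesse, nous obtenons l'accélération: a(t) = -6·t - 10. En prenant d/dt de a(t), nous trouvons j(t) = -6. Nous avons le jerk j(t) = -6. En substituant t = 1: j(1) = -6.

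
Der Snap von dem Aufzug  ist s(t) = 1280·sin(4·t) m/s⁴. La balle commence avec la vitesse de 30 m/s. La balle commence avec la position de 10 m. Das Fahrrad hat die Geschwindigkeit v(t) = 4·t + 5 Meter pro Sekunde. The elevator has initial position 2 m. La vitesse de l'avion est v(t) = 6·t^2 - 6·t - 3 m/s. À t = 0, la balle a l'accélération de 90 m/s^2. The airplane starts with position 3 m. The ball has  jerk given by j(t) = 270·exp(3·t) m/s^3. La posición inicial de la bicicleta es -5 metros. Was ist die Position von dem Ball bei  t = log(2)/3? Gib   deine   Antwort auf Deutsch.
Um dies zu lösen, müssen wir 3 Stammfunktionen unserer Gleichung für den Ruck j(t) = 270·exp(3·t) finden. Durch Integration von dem Ruck und Verwendung der Anfangsbedingung a(0) = 90, erhalten wir a(t) = 90·exp(3·t). Durch Integration von der Beschleunigung und Verwendung der Anfangsbedingung v(0) = 30, erhalten wir v(t) = 30·exp(3·t). Die Stammfunktion von der Geschwindigkeit ist die Position. Mit x(0) = 10 erhalten wir x(t) = 10·exp(3·t). Aus der Gleichung für die Position x(t) = 10·exp(3·t), setzen wir t = log(2)/3 ein und erhalten x = 20.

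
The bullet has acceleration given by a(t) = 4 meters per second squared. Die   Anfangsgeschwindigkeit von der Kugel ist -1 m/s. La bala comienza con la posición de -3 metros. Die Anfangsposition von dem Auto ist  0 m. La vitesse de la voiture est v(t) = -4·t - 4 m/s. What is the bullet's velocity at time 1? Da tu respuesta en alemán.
Wir müssen unsere Gleichung für die Beschleunigung a(t) = 4 1-mal integrieren. Durch Integration von der Beschleunigung und Verwendung der Anfangsbedingung v(0) = -1, erhalten wir v(t) = 4·t - 1. Aus der Gleichung für die Geschwindigkeit v(t) = 4·t - 1, setzen wir t = 1 ein und erhalten v = 3.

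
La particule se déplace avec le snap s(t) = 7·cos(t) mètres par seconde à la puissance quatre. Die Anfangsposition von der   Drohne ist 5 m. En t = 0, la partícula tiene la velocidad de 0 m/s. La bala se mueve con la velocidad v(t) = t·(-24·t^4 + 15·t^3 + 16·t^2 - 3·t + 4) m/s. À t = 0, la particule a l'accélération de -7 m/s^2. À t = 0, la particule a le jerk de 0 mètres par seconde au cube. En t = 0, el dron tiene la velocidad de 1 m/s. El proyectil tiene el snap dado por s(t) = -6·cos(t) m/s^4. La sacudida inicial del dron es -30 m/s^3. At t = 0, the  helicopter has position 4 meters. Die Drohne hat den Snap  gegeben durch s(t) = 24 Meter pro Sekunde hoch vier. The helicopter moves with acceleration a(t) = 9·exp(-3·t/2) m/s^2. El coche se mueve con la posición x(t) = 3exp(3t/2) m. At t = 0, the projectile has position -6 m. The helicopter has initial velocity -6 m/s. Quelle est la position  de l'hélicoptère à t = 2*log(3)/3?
Nous devons trouver la primitive de notre équation de l'accélération a(t) = 9·exp(-3·t/2) 2 fois. La primitive de l'accélération est la vitesse. En utilisant v(0) = -6, nous obtenons v(t) = -6·exp(-3·t/2). La primitive de la vitesse, avec x(0) = 4, donne la position: x(t) = 4·exp(-3·t/2). Nous avons la position x(t) = 4·exp(-3·t/2). En substituant t = 2*log(3)/3: x(2*log(3)/3) = 4/3.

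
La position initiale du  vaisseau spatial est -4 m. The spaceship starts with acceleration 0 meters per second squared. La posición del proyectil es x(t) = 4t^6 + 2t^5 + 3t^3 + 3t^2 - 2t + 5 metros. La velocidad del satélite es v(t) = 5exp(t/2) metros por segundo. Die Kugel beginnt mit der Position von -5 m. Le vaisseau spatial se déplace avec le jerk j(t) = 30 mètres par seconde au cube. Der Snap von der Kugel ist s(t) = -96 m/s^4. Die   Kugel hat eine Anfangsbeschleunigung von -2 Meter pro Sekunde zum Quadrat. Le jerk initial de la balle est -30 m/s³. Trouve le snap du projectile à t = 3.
Pour résoudre ceci, nous devons prendre 4 dérivées de notre équation de la position x(t) = 4·t^6 + 2·t^5 + 3·t^3 + 3·t^2 - 2·t + 5. En prenant d/dt de x(t), nous trouvons v(t) = 24·t^5 + 10·t^4 + 9·t^2 + 6·t - 2. En dérivant la vitesse, nous obtenons l'accélération: a(t) = 120·t^4 + 40·t^3 + 18·t + 6. En dérivant l'accélération, nous obtenons le jerk: j(t) = 480·t^3 + 120·t^2 + 18. En prenant d/dt de j(t), nous trouvons s(t) = 1440·t^2 + 240·t. Nous avons le snap s(t) = 1440·t^2 + 240·t. En substituant t = 3: s(3) = 13680.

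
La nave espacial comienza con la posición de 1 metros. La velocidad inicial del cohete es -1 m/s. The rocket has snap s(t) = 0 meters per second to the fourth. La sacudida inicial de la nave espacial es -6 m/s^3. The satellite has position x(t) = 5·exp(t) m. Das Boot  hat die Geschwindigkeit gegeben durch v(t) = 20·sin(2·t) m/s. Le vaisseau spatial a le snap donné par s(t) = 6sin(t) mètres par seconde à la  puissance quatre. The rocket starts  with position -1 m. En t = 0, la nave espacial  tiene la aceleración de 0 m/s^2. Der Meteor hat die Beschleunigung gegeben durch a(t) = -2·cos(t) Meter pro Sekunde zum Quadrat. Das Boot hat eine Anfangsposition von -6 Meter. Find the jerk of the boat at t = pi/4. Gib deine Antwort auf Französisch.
Nous devons dériver notre équation de la vitesse v(t) = 20·sin(2·t) 2 fois. La dérivée de la vitesse donne l'accélération: a(t) = 40·cos(2·t). En prenant d/dt de a(t), nous trouvons j(t) = -80·sin(2·t). De l'équation du jerk j(t) = -80·sin(2·t), nous substituons t = pi/4 pour obtenir j = -80.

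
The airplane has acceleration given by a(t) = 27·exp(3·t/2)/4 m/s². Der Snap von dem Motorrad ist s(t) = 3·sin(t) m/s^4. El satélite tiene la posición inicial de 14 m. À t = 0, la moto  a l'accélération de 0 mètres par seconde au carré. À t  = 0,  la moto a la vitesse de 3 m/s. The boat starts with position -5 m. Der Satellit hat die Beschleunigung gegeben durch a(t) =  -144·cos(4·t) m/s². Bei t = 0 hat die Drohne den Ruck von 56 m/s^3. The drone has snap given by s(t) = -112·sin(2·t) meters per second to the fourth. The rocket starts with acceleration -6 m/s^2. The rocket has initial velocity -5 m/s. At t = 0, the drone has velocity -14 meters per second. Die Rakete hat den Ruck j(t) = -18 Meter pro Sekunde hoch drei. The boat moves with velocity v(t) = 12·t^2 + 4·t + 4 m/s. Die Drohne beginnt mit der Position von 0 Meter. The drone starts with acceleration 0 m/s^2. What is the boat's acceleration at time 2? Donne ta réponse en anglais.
Starting from velocity v(t) = 12·t^2 + 4·t + 4, we take 1 derivative. The derivative of velocity gives acceleration: a(t) = 24·t + 4. We have acceleration a(t) = 24·t + 4. Substituting t = 2: a(2) = 52.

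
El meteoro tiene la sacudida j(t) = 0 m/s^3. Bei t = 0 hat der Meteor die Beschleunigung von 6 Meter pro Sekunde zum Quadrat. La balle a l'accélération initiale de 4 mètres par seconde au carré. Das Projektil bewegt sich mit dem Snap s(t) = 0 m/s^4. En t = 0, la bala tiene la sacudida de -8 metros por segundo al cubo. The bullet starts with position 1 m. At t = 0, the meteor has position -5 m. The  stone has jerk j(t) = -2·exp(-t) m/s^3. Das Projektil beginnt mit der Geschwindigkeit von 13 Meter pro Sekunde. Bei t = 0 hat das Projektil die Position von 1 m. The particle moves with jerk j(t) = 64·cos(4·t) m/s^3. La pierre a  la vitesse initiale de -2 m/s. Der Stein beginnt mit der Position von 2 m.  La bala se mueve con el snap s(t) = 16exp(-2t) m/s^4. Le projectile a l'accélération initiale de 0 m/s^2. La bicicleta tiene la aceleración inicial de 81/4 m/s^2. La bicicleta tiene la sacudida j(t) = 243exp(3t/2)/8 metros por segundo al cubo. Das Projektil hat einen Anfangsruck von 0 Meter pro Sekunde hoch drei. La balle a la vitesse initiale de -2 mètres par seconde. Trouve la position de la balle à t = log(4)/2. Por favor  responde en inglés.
We need to integrate our snap equation s(t) = 16·exp(-2·t) 4 times. Integrating snap and using the initial condition j(0) = -8, we get j(t) = -8·exp(-2·t). The integral of jerk, with a(0) = 4, gives acceleration: a(t) = 4·exp(-2·t). The antiderivative of acceleration, with v(0) = -2, gives velocity: v(t) = -2·exp(-2·t). Taking ∫v(t)dt and applying x(0) = 1, we find x(t) = exp(-2·t). We have position x(t) = exp(-2·t). Substituting t = log(4)/2: x(log(4)/2) = 1/4.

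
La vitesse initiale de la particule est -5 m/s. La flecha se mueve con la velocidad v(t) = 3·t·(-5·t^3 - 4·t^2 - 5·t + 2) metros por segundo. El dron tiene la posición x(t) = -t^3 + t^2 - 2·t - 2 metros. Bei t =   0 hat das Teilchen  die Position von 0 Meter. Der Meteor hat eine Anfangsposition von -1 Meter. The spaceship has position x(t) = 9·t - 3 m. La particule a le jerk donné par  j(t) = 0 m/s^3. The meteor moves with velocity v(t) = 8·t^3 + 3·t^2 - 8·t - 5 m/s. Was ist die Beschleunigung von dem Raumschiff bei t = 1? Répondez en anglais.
To solve this, we need to take 2 derivatives of our position equation x(t) = 9·t - 3. The derivative of position gives velocity: v(t) = 9. Taking d/dt of v(t), we find a(t) = 0. We have acceleration a(t) = 0. Substituting t = 1: a(1) = 0.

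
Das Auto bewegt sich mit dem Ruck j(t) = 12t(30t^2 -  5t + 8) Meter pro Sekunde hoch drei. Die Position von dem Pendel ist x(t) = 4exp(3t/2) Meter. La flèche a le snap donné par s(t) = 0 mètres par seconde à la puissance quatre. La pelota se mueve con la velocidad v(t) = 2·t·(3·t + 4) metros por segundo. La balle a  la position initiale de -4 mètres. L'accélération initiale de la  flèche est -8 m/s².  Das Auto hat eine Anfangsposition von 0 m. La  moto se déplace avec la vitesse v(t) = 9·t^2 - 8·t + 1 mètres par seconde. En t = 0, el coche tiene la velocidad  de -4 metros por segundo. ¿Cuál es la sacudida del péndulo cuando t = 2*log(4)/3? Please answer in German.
Ausgehend von der Position x(t) = 4·exp(3·t/2), nehmen wir 3 Ableitungen. Durch Ableiten von der Position erhalten wir die Geschwindigkeit: v(t) = 6·exp(3·t/2). Durch Ableiten von der Geschwindigkeit erhalten wir die Beschleunigung: a(t) = 9·exp(3·t/2). Mit d/dt von a(t) finden wir j(t) = 27·exp(3·t/2)/2. Aus der Gleichung für den Ruck j(t) = 27·exp(3·t/2)/2, setzen wir t = 2*log(4)/3 ein und erhalten j = 54.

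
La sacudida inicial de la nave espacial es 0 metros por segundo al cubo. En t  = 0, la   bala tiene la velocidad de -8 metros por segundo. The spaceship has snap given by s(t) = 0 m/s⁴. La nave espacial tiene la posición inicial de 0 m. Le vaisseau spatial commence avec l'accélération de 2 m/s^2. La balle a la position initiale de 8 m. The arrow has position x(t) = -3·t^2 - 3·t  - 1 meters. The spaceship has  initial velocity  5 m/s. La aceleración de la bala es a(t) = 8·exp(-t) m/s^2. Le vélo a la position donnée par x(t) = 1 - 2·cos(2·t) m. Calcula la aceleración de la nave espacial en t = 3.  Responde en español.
Para resolver esto, necesitamos tomar 2 integrales de nuestra ecuación del snap s(t) = 0. Tomando ∫s(t)dt y aplicando j(0) = 0, encontramos j(t) = 0. Tomando ∫j(t)dt y aplicando a(0) = 2, encontramos a(t) = 2. Usando a(t) = 2 y sustituyendo t = 3, encontramos a = 2.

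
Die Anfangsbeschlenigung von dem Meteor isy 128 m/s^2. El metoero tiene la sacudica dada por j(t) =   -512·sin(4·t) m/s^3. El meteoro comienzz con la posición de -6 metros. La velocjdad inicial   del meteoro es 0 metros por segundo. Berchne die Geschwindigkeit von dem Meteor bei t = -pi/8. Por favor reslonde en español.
Partiendo de la sacudida j(t) = -512·sin(4·t), tomamos 2 antiderivadas. Tomando ∫j(t)dt y aplicando a(0) = 128, encontramos a(t) = 128·cos(4·t). La antiderivada de la aceleración, con v(0) = 0, da la velocidad: v(t) = 32·sin(4·t). De la ecuación de la velocidad v(t) = 32·sin(4·t), sustituimos t = -pi/8 para obtener v = -32.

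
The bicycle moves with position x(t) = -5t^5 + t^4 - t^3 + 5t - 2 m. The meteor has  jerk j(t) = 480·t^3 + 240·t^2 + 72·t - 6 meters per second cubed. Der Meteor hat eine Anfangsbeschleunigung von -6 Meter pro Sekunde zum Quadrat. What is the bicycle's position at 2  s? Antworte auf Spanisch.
Usando x(t) = -5·t^5 + t^4 - t^3 + 5·t - 2 y sustituyendo t = 2, encontramos x = -144.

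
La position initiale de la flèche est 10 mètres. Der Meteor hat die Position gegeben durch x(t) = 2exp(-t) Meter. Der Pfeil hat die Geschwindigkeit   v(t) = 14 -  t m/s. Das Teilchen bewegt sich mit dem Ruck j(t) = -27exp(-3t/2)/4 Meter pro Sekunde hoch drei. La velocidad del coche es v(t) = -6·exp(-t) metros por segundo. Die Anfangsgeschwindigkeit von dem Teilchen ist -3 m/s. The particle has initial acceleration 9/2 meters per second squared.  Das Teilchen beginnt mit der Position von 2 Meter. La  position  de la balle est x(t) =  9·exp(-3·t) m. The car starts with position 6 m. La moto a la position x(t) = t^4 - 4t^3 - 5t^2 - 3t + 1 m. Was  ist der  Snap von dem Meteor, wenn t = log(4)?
Ausgehend von der Position x(t) = 2·exp(-t), nehmen wir 4 Ableitungen. Mit d/dt von x(t) finden wir v(t) = -2·exp(-t). Die Ableitung von der Geschwindigkeit ergibt die Beschleunigung: a(t) = 2·exp(-t). Die Ableitung von der Beschleunigung ergibt den Ruck: j(t) = -2·exp(-t). Die Ableitung von dem Ruck ergibt den Snap: s(t) = 2·exp(-t). Mit s(t) = 2·exp(-t) und Einsetzen von t = log(4), finden wir s = 1/2.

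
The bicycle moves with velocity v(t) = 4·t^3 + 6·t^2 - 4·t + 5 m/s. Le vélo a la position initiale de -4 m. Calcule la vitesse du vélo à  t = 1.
Nous avons la vitesse v(t) = 4·t^3 + 6·t^2 - 4·t + 5. En substituant t = 1: v(1) = 11.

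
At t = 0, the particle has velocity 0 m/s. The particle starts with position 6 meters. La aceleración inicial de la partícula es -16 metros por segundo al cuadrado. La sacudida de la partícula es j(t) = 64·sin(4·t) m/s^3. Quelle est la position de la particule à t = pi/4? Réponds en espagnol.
Partiendo de la sacudida j(t) = 64·sin(4·t), tomamos 3 integrales. La antiderivada de la sacudida es la aceleración. Usando a(0) = -16, obtenemos a(t) = -16·cos(4·t). La antiderivada de la aceleración es la velocidad. Usando v(0) = 0, obtenemos v(t) = -4·sin(4·t). La antiderivada de la velocidad es la posición. Usando x(0) = 6, obtenemos x(t) = cos(4·t) + 5. Usando x(t) = cos(4·t) + 5 y sustituyendo t = pi/4, encontramos x = 4.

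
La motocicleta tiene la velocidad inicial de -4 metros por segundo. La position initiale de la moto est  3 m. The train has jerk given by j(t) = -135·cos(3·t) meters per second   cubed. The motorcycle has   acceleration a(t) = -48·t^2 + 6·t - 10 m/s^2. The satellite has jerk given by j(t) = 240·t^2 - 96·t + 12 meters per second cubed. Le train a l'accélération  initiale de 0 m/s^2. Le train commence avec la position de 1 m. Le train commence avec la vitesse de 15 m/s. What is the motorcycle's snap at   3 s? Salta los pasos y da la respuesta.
The answer is -96.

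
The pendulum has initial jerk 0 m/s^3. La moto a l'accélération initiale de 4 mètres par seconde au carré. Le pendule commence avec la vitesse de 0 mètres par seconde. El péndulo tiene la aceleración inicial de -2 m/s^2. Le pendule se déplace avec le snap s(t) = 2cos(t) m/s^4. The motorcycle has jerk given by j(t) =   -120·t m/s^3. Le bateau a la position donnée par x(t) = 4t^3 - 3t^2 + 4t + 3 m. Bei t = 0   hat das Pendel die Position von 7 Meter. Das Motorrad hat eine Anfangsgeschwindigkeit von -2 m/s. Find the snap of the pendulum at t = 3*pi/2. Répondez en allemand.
Aus der Gleichung für den Snap s(t) = 2·cos(t), setzen wir t = 3*pi/2 ein und erhalten s = 0.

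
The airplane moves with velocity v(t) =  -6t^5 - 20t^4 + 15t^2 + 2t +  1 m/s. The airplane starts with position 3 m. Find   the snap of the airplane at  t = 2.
To solve this, we need to take 3 derivatives of our velocity equation v(t) = -6·t^5 - 20·t^4 + 15·t^2 + 2·t + 1. Differentiating velocity, we get acceleration: a(t) = -30·t^4 - 80·t^3 + 30·t + 2. Taking d/dt of a(t), we find j(t) = -120·t^3 - 240·t^2 + 30. The derivative of jerk gives snap: s(t) = -360·t^2 - 480·t. Using s(t) = -360·t^2 - 480·t and substituting t = 2, we find s = -2400.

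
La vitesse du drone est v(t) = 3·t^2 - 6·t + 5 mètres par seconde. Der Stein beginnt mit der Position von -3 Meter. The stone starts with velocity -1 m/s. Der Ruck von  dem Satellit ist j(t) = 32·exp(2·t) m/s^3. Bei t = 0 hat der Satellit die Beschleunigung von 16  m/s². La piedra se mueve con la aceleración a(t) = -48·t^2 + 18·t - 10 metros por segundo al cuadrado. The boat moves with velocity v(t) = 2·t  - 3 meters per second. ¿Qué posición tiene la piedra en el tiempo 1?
Necesitamos integrar nuestra ecuación de la aceleración a(t) = -48·t^2 + 18·t - 10 2 veces. La antiderivada de la aceleración es la velocidad. Usando v(0) = -1, obtenemos v(t) = -16·t^3 + 9·t^2 - 10·t - 1. La integral de la velocidad, con x(0) = -3, da la posición: x(t) = -4·t^4 + 3·t^3 - 5·t^2 - t - 3. Tenemos la posición x(t) = -4·t^4 + 3·t^3 - 5·t^2 - t - 3. Sustituyendo t = 1: x(1) = -10.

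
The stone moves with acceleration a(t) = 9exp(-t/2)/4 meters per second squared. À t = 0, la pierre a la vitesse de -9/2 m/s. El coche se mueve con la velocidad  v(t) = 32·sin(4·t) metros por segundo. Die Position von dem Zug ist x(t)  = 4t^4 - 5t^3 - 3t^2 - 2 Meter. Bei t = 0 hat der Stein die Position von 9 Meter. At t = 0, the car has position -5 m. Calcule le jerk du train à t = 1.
Pour résoudre ceci, nous devons prendre 3 dérivées de notre équation de la position x(t) = 4·t^4 - 5·t^3 - 3·t^2 - 2. La dérivée de la position donne la vitesse: v(t) = 16·t^3 - 15·t^2 - 6·t. En dérivant la vitesse, nous obtenons l'accélération: a(t) = 48·t^2 - 30·t - 6. En prenant d/dt de a(t), nous trouvons j(t) = 96·t - 30. De l'équation du jerk j(t) = 96·t - 30, nous substituons t = 1 pour obtenir j = 66.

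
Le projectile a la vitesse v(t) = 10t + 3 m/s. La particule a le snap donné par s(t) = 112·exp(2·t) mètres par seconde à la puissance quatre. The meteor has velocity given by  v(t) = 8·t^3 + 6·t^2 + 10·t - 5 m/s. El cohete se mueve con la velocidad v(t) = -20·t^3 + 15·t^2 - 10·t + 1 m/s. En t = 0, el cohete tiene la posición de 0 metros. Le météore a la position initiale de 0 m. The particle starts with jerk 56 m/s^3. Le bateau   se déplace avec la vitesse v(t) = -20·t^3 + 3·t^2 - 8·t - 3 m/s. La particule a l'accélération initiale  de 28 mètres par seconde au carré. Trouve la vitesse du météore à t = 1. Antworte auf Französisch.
De l'équation de la vitesse v(t) = 8·t^3 + 6·t^2 + 10·t - 5, nous substituons t = 1 pour obtenir v = 19.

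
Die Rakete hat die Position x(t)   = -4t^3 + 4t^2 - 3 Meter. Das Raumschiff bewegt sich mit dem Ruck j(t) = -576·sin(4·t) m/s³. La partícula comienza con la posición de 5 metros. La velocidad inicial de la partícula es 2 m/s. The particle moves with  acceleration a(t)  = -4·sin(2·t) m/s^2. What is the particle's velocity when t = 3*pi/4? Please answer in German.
Wir müssen das Integral unserer Gleichung für die Beschleunigung a(t) = -4·sin(2·t) 1-mal finden. Das Integral von der Beschleunigung, mit v(0) = 2, ergibt die Geschwindigkeit: v(t) = 2·cos(2·t). Aus der Gleichung für die Geschwindigkeit v(t) = 2·cos(2·t), setzen wir t = 3*pi/4 ein und erhalten v = 0.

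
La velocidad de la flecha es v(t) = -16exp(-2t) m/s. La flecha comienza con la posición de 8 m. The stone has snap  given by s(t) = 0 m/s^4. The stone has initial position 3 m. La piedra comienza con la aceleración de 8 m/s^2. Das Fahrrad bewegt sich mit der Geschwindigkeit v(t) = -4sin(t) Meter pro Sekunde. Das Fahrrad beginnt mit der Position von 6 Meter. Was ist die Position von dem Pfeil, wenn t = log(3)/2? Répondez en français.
Nous devons trouver la primitive de notre équation de la vitesse v(t) = -16·exp(-2·t) 1 fois. La primitive de la vitesse est la position. En utilisant x(0) = 8, nous obtenons x(t) = 8·exp(-2·t). En utilisant x(t) = 8·exp(-2·t) et en substituant t = log(3)/2, nous trouvons x = 8/3.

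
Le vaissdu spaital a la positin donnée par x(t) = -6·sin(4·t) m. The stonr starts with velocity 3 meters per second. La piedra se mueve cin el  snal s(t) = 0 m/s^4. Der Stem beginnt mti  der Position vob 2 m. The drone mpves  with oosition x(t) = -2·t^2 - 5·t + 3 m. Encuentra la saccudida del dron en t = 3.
Partiendo de la posición x(t) = -2·t^2 - 5·t + 3, tomamos 3 derivadas. Derivando la posición, obtenemos la velocidad: v(t) = -4·t - 5. La derivada de la velocidad da la aceleración: a(t) = -4. La derivada de la aceleración da la sacudida: j(t) = 0. Usando j(t) = 0 y sustituyendo t = 3, encontramos j = 0.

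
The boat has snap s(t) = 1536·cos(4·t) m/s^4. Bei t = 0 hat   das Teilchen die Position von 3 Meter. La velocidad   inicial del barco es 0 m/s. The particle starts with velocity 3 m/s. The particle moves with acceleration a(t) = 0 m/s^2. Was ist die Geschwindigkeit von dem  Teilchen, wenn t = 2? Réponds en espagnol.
Necesitamos integrar nuestra ecuación de la aceleración a(t) = 0 1 vez. La antiderivada de la aceleración, con v(0) = 3, da la velocidad: v(t) = 3. Tenemos la velocidad v(t) = 3. Sustituyendo t = 2: v(2) = 3.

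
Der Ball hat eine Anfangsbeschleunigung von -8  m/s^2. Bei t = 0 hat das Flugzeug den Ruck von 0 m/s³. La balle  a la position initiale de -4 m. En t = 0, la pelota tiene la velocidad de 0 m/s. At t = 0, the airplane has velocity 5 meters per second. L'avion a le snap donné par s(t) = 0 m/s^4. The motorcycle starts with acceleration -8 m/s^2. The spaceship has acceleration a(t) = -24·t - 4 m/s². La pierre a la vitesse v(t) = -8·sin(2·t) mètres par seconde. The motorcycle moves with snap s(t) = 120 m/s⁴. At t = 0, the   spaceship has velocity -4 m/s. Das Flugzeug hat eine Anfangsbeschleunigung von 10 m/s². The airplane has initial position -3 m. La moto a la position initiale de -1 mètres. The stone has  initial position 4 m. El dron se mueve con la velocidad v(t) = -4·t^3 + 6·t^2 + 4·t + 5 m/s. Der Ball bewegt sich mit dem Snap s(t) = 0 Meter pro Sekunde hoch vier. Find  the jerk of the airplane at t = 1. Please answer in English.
To find the answer, we compute 1 antiderivative of s(t) = 0. The integral of snap, with j(0) = 0, gives jerk: j(t) = 0. We have jerk j(t) = 0. Substituting t = 1: j(1) = 0.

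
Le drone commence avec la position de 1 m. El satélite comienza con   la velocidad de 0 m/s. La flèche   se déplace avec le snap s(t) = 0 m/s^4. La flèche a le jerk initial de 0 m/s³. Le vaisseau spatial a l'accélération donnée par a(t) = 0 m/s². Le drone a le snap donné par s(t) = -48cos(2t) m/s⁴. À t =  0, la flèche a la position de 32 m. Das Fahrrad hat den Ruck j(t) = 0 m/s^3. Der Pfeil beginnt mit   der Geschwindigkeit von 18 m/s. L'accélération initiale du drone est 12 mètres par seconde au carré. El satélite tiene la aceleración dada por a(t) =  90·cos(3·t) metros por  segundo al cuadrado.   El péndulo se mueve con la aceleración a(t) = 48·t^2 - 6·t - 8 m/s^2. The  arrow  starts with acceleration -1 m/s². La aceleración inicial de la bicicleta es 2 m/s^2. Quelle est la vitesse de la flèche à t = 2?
Nous devons intégrer notre équation du snap s(t) = 0 3 fois. En intégrant le snap et en utilisant la condition initiale j(0) = 0, nous obtenons j(t) = 0. En intégrant le jerk et en utilisant la condition initiale a(0) = -1, nous obtenons a(t) = -1. En intégrant l'accélération et en utilisant la condition initiale v(0) = 18, nous obtenons v(t) = 18 - t. De l'équation de la vitesse v(t) = 18 - t, nous substituons t = 2 pour obtenir v = 16.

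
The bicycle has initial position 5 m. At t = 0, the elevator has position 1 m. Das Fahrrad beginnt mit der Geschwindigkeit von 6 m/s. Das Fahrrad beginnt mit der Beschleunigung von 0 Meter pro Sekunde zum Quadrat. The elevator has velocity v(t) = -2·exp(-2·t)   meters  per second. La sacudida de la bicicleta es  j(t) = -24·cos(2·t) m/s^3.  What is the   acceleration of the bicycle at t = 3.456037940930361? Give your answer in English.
We must find the antiderivative of our jerk equation j(t) = -24·cos(2·t) 1 time. The antiderivative of jerk is acceleration. Using a(0) = 0, we get a(t) = -12·sin(2·t). From the given acceleration equation a(t) = -12·sin(2·t), we substitute t = 3.456037940930361 to get a = -7.05897539259874.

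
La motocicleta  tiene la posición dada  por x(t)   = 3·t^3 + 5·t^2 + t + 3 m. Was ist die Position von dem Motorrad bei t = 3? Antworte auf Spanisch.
De la ecuación de la posición x(t) = 3·t^3 + 5·t^2 + t + 3, sustituimos t = 3 para obtener x = 132.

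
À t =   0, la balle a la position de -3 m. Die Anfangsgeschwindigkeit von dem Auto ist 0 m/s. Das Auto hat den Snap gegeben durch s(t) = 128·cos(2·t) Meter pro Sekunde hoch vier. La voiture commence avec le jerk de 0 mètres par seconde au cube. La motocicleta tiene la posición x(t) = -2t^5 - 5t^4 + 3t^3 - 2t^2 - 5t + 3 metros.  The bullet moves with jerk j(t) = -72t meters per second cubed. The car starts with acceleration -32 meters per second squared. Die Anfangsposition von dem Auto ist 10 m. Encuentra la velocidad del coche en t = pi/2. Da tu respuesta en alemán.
Wir müssen unsere Gleichung für den Snap s(t) = 128·cos(2·t) 3-mal integrieren. Mit ∫s(t)dt und Anwendung von j(0) = 0, finden wir j(t) = 64·sin(2·t). Das Integral von dem Ruck ist die Beschleunigung. Mit a(0) = -32 erhalten wir a(t) = -32·cos(2·t). Mit ∫a(t)dt und Anwendung von v(0) = 0, finden wir v(t) = -16·sin(2·t). Mit v(t) = -16·sin(2·t) und Einsetzen von t = pi/2, finden wir v = 0.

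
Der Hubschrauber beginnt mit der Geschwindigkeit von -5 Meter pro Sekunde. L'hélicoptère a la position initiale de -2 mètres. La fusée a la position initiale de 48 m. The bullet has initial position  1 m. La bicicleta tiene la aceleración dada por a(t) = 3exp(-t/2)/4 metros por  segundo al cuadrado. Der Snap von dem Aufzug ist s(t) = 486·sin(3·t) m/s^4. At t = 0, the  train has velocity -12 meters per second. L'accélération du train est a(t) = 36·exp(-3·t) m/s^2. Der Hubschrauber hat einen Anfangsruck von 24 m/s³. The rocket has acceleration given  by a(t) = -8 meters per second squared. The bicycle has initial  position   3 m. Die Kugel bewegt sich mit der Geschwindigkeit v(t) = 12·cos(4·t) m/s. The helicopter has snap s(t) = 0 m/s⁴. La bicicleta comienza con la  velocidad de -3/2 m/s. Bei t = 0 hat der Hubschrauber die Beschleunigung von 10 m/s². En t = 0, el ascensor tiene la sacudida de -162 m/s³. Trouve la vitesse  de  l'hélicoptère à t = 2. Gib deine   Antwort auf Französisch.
Nous devons intégrer notre équation du snap s(t) = 0 3 fois. La primitive du snap, avec j(0) = 24, donne le jerk: j(t) = 24. En prenant ∫j(t)dt et en appliquant a(0) = 10, nous trouvons a(t) = 24·t + 10. En prenant ∫a(t)dt et en appliquant v(0) = -5, nous trouvons v(t) = 12·t^2 + 10·t - 5. Nous avons la vitesse v(t) = 12·t^2 + 10·t - 5. En substituant t = 2: v(2) = 63.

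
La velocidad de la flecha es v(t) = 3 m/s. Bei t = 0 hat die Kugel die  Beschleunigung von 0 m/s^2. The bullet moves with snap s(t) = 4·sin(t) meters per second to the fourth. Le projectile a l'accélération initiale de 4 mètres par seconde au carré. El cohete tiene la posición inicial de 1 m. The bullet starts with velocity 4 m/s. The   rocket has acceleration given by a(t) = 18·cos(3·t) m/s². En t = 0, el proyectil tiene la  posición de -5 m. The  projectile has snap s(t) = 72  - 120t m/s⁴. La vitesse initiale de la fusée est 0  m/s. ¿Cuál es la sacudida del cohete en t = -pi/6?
Para resolver esto, necesitamos tomar 1 derivada de nuestra ecuación de la aceleración a(t) = 18·cos(3·t). Tomando d/dt de a(t), encontramos j(t) = -54·sin(3·t). De la ecuación de la sacudida j(t) = -54·sin(3·t), sustituimos t = -pi/6 para obtener j = 54.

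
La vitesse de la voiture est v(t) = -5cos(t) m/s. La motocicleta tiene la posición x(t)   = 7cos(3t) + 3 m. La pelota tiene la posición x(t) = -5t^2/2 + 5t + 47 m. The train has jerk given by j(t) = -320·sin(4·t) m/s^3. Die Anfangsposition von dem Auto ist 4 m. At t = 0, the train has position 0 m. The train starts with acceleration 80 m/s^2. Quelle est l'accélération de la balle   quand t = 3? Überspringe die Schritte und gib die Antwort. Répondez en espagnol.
En t = 3, a = -5.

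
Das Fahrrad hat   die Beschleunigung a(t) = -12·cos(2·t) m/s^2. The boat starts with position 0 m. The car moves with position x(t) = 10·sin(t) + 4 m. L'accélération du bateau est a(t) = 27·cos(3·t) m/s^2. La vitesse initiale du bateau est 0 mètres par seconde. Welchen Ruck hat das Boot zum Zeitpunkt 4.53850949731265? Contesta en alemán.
Um dies zu lösen, müssen wir 1 Ableitung unserer Gleichung für die Beschleunigung a(t) = 27·cos(3·t) nehmen. Mit d/dt von a(t) finden wir j(t) = -81·sin(3·t). Aus der Gleichung für den Ruck j(t) = -81·sin(3·t), setzen wir t = 4.53850949731265 ein und erhalten j = -70.2273160889439.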